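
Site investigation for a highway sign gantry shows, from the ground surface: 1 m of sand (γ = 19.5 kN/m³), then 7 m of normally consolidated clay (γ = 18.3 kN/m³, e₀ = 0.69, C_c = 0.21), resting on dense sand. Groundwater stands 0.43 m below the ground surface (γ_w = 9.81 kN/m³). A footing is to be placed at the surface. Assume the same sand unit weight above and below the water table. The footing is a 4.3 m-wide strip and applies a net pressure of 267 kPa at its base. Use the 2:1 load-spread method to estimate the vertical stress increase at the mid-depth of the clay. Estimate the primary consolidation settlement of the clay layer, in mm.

Mid-depth of clay below the ground surface: z = 1 + 7/2 = 4.5 m.
Total vertical stress at mid-clay: σ_v = 19.5×1 + 18.3×3.5 = 83.55 kPa.
Pore pressure: u = 9.81×(4.5 − 0.43) = 39.927 kPa.
Initial effective stress: σ'_0 = σ_v − u = 83.55 − 39.927 = 43.623 kPa.
Stress increase at mid-clay by the 2:1 spreading method:
Δσ = qB/(B+z) = 267×4.3/(4.3+4.5) = 130.47 kPa
Final effective stress: σ'_f = σ'_0 + Δσ = 43.623 + 130.47 = 174.09 kPa.
Normally consolidated clay, so the full stress increment lies on the virgin compression line:
S_c = C_c·H/(1+e₀)·log₁₀(σ'_f/σ'_0) = 0.21×7/(1+0.69)×log₁₀(174.09/43.623)
    = 0.86982 × 0.60106 = 0.5228 m

S_c ≈ 523 mm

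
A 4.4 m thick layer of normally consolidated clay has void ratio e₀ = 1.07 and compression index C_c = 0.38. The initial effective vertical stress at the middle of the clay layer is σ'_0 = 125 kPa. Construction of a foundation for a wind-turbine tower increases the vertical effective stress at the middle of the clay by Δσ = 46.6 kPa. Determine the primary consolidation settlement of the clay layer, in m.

Final effective stress: σ'_f = σ'_0 + Δσ = 125 + 46.6 = 171.6 kPa.
Normally consolidated clay, so the full stress increment lies on the virgin compression line:
S_c = C_c·H/(1+e₀)·log₁₀(σ'_f/σ'_0) = 0.38×4.4/(1+1.07)×log₁₀(171.6/125)
    = 0.80773 × 0.13761 = 0.1112 m

S_c ≈ 0.111 m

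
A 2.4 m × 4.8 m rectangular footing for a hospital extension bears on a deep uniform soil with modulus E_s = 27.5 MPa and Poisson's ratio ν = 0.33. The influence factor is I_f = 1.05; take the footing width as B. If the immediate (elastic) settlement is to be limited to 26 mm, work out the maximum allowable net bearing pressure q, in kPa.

E_s = 27.5 MPa = 27500 kPa.
S_e = q·B·(1−ν²)/E_s · I_f  ⇒  q = S_e·E_s / (B·(1−ν²)·I_f).
q = 0.026 × 27500 / (2.4 × 0.8911 × 1.05) = 318.4 kPa

q ≈ 318 kPa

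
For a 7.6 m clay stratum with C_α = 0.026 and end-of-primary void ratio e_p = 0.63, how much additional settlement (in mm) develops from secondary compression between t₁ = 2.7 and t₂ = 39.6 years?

Secondary compression: S_s = C_α·H/(1+e_p)·log₁₀(t₂/t₁)
S_s = 0.026×7.6/(1+0.63)×log₁₀(39.6/2.7)
    = 0.1212 × 1.166 = 0.1414 m

S_s ≈ 141 mm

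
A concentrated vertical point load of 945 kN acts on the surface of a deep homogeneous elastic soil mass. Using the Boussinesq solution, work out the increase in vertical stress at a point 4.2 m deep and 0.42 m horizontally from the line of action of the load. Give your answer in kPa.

Δσ_z ≈ 24.9 kPa

Boussinesq vertical stress below a point load on an elastic half-space:
Δσ_z = 3P/(2πz²) · [1 + (r/z)²]^(−5/2)
r/z = 0.42/4.2 = 0.1; [1+(r/z)²]^(−5/2) = 0.97543.
Δσ_z = 3×945/(2π×4.2²) × 0.97543 = 25.578 × 0.97543 = 24.95 kPa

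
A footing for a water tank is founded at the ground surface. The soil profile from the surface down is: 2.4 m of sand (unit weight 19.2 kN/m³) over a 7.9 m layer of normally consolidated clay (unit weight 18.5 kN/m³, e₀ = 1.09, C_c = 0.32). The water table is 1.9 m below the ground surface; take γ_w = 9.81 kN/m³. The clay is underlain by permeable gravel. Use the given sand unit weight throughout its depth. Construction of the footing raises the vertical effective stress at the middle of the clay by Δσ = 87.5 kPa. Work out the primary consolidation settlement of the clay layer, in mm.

Mid-depth of clay below the ground surface: z = 2.4 + 7.9/2 = 6.35 m.
Total vertical stress at mid-clay: σ_v = 19.2×2.4 + 18.5×3.95 = 119.16 kPa.
Pore pressure: u = 9.81×(6.35 − 1.9) = 43.655 kPa.
Initial effective stress: σ'_0 = σ_v − u = 119.16 − 43.655 = 75.505 kPa.
Final effective stress: σ'_f = σ'_0 + Δσ = 75.505 + 87.5 = 163 kPa.
Normally consolidated clay, so the full stress increment lies on the virgin compression line:
S_c = C_c·H/(1+e₀)·log₁₀(σ'_f/σ'_0) = 0.32×7.9/(1+1.09)×log₁₀(163/75.505)
    = 1.2096 × 0.33421 = 0.4043 m

S_c ≈ 404 mm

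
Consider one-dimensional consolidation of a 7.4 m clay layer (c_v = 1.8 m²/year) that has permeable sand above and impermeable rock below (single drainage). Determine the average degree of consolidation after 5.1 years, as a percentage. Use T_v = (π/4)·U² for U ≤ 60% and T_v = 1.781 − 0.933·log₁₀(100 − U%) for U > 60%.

U ≈ 46.2 %

Drainage path length: H_d = H = 7.4 m (single drainage).
T_v = c_v·t/H_d² = 1.8×5.1/7.4² = 0.16764.
T_v = 0.16764 corresponds to the U ≤ 60% branch:
U = √(4T_v/π) = 0.462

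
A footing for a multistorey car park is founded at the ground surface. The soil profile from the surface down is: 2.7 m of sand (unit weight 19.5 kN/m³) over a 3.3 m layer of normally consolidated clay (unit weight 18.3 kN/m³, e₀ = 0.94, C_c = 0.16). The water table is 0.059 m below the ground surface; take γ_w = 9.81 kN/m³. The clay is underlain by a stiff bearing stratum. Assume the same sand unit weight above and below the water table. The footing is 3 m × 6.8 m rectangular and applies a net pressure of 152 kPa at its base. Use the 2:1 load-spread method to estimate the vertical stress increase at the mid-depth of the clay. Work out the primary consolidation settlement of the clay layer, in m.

Mid-depth of clay below the ground surface: z = 2.7 + 3.3/2 = 4.35 m.
Total vertical stress at mid-clay: σ_v = 19.5×2.7 + 18.3×1.65 = 82.845 kPa.
Pore pressure: u = 9.81×(4.35 − 0.059) = 42.095 kPa.
Initial effective stress: σ'_0 = σ_v − u = 82.845 − 42.095 = 40.75 kPa.
Stress increase at mid-clay by the 2:1 spreading method:
Δσ = qBL/((B+z)(L+z)) = 152×3×6.8/((3+4.35)(6.8+4.35)) = 37.837 kPa
Final effective stress: σ'_f = σ'_0 + Δσ = 40.75 + 37.837 = 78.587 kPa.
Normally consolidated clay, so the full stress increment lies on the virgin compression line:
S_c = C_c·H/(1+e₀)·log₁₀(σ'_f/σ'_0) = 0.16×3.3/(1+0.94)×log₁₀(78.587/40.75)
    = 0.27216 × 0.28522 = 0.07763 m

S_c ≈ 0.0776 m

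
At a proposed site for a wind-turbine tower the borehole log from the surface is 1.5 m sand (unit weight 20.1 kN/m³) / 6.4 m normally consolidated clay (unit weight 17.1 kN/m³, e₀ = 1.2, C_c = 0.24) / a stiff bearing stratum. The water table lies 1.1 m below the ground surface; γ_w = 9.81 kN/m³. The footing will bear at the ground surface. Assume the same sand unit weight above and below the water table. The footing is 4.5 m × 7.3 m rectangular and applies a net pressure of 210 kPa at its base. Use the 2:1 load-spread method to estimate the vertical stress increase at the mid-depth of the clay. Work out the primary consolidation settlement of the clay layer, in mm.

Mid-depth of clay below the ground surface: z = 1.5 + 6.4/2 = 4.7 m.
Total vertical stress at mid-clay: σ_v = 20.1×1.5 + 17.1×3.2 = 84.87 kPa.
Pore pressure: u = 9.81×(4.7 − 1.1) = 35.316 kPa.
Initial effective stress: σ'_0 = σ_v − u = 84.87 − 35.316 = 49.554 kPa.
Stress increase at mid-clay by the 2:1 spreading method:
Δσ = qBL/((B+z)(L+z)) = 210×4.5×7.3/((4.5+4.7)(7.3+4.7)) = 62.486 kPa
Final effective stress: σ'_f = σ'_0 + Δσ = 49.554 + 62.486 = 112.04 kPa.
Normally consolidated clay, so the full stress increment lies on the virgin compression line:
S_c = C_c·H/(1+e₀)·log₁₀(σ'_f/σ'_0) = 0.24×6.4/(1+1.2)×log₁₀(112.04/49.554)
    = 0.69818 × 0.35429 = 0.2474 m

S_c ≈ 247 mm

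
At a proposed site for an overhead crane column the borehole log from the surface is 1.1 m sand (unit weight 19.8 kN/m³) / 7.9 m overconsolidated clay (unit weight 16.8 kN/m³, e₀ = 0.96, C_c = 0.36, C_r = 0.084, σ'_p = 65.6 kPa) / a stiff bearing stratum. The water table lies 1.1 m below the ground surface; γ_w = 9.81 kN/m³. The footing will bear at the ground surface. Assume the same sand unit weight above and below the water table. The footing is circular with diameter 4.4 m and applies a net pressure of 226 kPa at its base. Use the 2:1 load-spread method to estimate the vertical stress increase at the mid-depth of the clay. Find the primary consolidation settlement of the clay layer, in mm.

S_c ≈ 297 mm

Mid-depth of clay below the ground surface: z = 1.1 + 7.9/2 = 5.05 m.
Total vertical stress at mid-clay: σ_v = 19.8×1.1 + 16.8×3.95 = 88.14 kPa.
Pore pressure: u = 9.81×(5.05 − 1.1) = 38.75 kPa.
Initial effective stress: σ'_0 = σ_v − u = 88.14 − 38.75 = 49.39 kPa.
Stress increase at mid-clay by the 2:1 spreading method:
Δσ ≈ qD²/(D+z)² = 226×4.4²/(4.4+5.05)² = 48.995 kPa
Final effective stress: σ'_f = 49.39 + 48.995 = 98.385 kPa.
σ'_f = 98.385 > σ'_p = 65.6 kPa, so the stress path crosses the preconsolidation pressure — recompression up to σ'_p, then virgin compression beyond:
S_c = H/(1+e₀)·[C_r·log₁₀(σ'_p/σ'_0) + C_c·log₁₀(σ'_f/σ'_p)]
    = 7.9/1.96 × [0.084×log₁₀(65.6/49.39) + 0.36×log₁₀(98.385/65.6)]
    = 4.0306 × [0.010354 + 0.063369] = 0.2971 m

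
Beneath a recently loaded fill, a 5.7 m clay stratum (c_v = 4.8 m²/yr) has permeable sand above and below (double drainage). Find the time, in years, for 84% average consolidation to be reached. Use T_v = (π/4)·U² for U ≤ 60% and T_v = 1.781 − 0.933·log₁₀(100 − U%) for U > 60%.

Drainage path length: H_d = H/2 = 2.85 m (double drainage).
U > 60%: T_v = 1.781 − 0.933·log₁₀(100 − 84) = 0.65756.
t = T_v·H_d²/c_v = 0.65756×2.85²/4.8 = 1.113 years.

t ≈ 1.11 years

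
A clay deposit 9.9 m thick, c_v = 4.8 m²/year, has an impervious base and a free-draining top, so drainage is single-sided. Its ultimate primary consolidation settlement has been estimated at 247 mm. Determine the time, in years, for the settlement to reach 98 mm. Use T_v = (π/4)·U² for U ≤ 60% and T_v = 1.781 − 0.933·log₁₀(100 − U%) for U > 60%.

t ≈ 2.52 years

Drainage path length: H_d = H = 9.9 m (single drainage).
U = S(t)/S_ult = 98/247 = 0.3968.
U ≤ 60%: T_v = (π/4)·U² = (π/4)×0.39676² = 0.12364.
t = T_v·H_d²/c_v = 0.12364×9.9²/4.8 = 2.525 years.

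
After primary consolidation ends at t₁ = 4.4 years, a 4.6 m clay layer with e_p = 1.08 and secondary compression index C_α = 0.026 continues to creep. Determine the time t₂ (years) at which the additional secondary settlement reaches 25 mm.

t₂ ≈ 12 years

S_s = C_α·H/(1+e_p)·log₁₀(t₂/t₁) ⇒ log₁₀(t₂/t₁) = S_s·(1+e_p)/(C_α·H).
log₁₀(t₂/t₁) = 0.025 × (1+1.08) / (0.026×4.6) = 0.4348
t₂ = t₁ × 10^0.4348 = 4.4 × 2.721 = 11.97 years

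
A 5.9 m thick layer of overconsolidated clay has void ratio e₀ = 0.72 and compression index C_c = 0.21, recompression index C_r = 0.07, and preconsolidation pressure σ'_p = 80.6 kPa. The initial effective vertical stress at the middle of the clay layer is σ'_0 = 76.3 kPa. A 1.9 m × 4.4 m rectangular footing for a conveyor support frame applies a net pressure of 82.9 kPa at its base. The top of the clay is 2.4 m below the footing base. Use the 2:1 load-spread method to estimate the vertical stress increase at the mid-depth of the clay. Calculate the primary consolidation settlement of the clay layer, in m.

Mid-depth of clay below the footing base: z = 2.4 + 5.9/2 = 5.35 m.
Stress increase at mid-clay by the 2:1 spreading method:
Δσ = qBL/((B+z)(L+z)) = 82.9×1.9×4.4/((1.9+5.35)(4.4+5.35)) = 9.8043 kPa
Final effective stress: σ'_f = 76.3 + 9.8043 = 86.104 kPa.
σ'_f = 86.104 > σ'_p = 80.6 kPa, so the stress path crosses the preconsolidation pressure — recompression up to σ'_p, then virgin compression beyond:
S_c = H/(1+e₀)·[C_r·log₁₀(σ'_p/σ'_0) + C_c·log₁₀(σ'_f/σ'_p)]
    = 5.9/1.72 × [0.07×log₁₀(80.6/76.3) + 0.21×log₁₀(86.104/80.6)]
    = 3.4302 × [0.0016667 + 0.0060245] = 0.02638 m

S_c ≈ 0.0264 m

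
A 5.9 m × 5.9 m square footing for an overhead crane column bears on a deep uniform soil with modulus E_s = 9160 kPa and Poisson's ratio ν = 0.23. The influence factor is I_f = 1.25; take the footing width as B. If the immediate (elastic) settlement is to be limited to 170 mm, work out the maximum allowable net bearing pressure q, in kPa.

S_e = q·B·(1−ν²)/E_s · I_f  ⇒  q = S_e·E_s / (B·(1−ν²)·I_f).
q = 0.17 × 9160 / (5.9 × 0.9471 × 1.25) = 222.9 kPa

q ≈ 223 kPa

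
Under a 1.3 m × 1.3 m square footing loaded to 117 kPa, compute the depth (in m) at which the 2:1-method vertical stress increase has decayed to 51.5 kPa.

z ≈ 0.659 m

2:1 spreading — at depth z the loaded area has grown by z in each plan dimension:
qB²/(B+z)² = Δσ_z ⇒ z = B(√(q/Δσ_z) − 1) = 1.3×(√(117/51.5) − 1) = 0.6594 m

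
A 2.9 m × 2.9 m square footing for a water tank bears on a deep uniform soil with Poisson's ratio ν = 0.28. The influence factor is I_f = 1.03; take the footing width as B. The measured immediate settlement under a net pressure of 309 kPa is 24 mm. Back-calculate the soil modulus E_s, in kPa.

E_s ≈ 35400 kPa

S_e = q·B·(1−ν²)/E_s · I_f  ⇒  E_s = q·B·(1−ν²)·I_f / S_e.
E_s = 309 × 2.9 × 0.9216 × 1.03 / 0.024 = 35440 kPa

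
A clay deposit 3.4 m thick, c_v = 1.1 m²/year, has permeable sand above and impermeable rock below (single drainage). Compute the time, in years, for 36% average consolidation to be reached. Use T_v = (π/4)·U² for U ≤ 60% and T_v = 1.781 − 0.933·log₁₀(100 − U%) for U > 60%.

t ≈ 1.07 years

Drainage path length: H_d = H = 3.4 m (single drainage).
U ≤ 60%: T_v = (π/4)·U² = (π/4)×0.36² = 0.10179.
t = T_v·H_d²/c_v = 0.10179×3.4²/1.1 = 1.07 years.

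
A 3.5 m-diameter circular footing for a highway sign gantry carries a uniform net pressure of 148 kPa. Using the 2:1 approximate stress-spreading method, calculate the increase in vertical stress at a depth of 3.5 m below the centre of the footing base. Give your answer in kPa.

Δσ_z ≈ 37 kPa

By the 2:1 method the load spreads at 1 horizontal : 2 vertical, so at depth z the loaded area has grown by z in each plan dimension:
Δσ ≈ qD²/(D+z)² = 148×3.5²/(3.5+3.5)² = 37 kPa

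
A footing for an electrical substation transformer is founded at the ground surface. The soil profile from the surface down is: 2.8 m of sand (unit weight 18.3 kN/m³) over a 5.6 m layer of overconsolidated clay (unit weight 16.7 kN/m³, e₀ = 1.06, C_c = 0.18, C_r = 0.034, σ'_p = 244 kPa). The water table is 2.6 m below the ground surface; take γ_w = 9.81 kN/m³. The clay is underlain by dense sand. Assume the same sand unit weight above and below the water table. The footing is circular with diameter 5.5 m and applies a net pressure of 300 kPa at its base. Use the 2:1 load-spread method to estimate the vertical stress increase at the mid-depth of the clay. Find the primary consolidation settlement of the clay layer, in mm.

S_c ≈ 29.3 mm

Mid-depth of clay below the ground surface: z = 2.8 + 5.6/2 = 5.6 m.
Total vertical stress at mid-clay: σ_v = 18.3×2.8 + 16.7×2.8 = 98 kPa.
Pore pressure: u = 9.81×(5.6 − 2.6) = 29.43 kPa.
Initial effective stress: σ'_0 = σ_v − u = 98 − 29.43 = 68.57 kPa.
Stress increase at mid-clay by the 2:1 spreading method:
Δσ ≈ qD²/(D+z)² = 300×5.5²/(5.5+5.6)² = 73.655 kPa
Final effective stress: σ'_f = 68.57 + 73.655 = 142.22 kPa.
σ'_f = 142.22 ≤ σ'_p = 244 kPa, so the clay remains overconsolidated and only the recompression index applies:
S_c = C_r·H/(1+e₀)·log₁₀(σ'_f/σ'_0) = 0.034×5.6/2.06×log₁₀(142.22/68.57)
    = 0.092426 × 0.31683 = 0.02928 m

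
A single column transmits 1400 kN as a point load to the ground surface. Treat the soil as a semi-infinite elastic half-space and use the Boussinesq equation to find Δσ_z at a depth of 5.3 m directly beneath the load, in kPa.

Δσ_z ≈ 23.8 kPa

Boussinesq vertical stress below a point load on an elastic half-space:
Δσ_z = 3P/(2πz²) · [1 + (r/z)²]^(−5/2)
r/z = 0/5.3 = 0; [1+(r/z)²]^(−5/2) = 1.
Δσ_z = 3×1400/(2π×5.3²) × 1 = 23.797 × 1 = 23.8 kPa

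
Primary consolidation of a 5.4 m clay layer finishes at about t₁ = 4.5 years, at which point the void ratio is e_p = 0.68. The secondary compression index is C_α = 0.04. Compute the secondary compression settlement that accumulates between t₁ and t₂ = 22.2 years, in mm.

Secondary compression: S_s = C_α·H/(1+e_p)·log₁₀(t₂/t₁)
S_s = 0.04×5.4/(1+0.68)×log₁₀(22.2/4.5)
    = 0.1286 × 0.6931 = 0.08912 m

S_s ≈ 89.1 mm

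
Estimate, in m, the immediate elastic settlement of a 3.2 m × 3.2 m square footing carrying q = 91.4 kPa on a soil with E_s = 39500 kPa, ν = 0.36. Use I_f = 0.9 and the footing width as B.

S_e ≈ 0.0058 m

Immediate (elastic) settlement: S_e = q·B·(1−ν²)/E_s · I_f.
S_e = 91.4 × 3.2 × (1 − 0.36²) / 39500 × 0.9
    = 91.4 × 3.2 × 0.8704 / 39500 × 0.9
    = 0.0058 m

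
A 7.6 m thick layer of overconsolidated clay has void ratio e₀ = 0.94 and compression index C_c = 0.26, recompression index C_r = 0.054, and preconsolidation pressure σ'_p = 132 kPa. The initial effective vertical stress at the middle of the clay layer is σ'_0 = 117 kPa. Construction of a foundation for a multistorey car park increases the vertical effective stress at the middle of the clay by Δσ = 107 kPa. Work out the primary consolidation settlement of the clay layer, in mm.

S_c ≈ 245 mm

Final effective stress: σ'_f = 117 + 107 = 224 kPa.
σ'_f = 224 > σ'_p = 132 kPa, so the stress path crosses the preconsolidation pressure — recompression up to σ'_p, then virgin compression beyond:
S_c = H/(1+e₀)·[C_r·log₁₀(σ'_p/σ'_0) + C_c·log₁₀(σ'_f/σ'_p)]
    = 7.6/1.94 × [0.054×log₁₀(132/117) + 0.26×log₁₀(224/132)]
    = 3.9175 × [0.002829 + 0.059715] = 0.245 m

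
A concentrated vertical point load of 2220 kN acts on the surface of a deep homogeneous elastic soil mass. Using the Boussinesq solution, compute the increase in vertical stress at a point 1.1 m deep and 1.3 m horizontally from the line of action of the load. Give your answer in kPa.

Boussinesq vertical stress below a point load on an elastic half-space:
Δσ_z = 3P/(2πz²) · [1 + (r/z)²]^(−5/2)
r/z = 1.3/1.1 = 1.1818; [1+(r/z)²]^(−5/2) = 0.11245.
Δσ_z = 3×2220/(2π×1.1²) × 0.11245 = 876.01 × 0.11245 = 98.51 kPa

Δσ_z ≈ 98.5 kPa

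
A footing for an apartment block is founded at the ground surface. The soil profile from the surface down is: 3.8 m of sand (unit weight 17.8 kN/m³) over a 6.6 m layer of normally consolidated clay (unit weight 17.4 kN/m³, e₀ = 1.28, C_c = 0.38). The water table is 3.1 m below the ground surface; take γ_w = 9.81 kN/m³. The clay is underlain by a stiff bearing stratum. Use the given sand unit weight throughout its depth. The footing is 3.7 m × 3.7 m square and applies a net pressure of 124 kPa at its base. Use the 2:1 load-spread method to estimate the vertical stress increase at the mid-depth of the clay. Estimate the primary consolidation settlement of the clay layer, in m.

Mid-depth of clay below the ground surface: z = 3.8 + 6.6/2 = 7.1 m.
Total vertical stress at mid-clay: σ_v = 17.8×3.8 + 17.4×3.3 = 125.06 kPa.
Pore pressure: u = 9.81×(7.1 − 3.1) = 39.24 kPa.
Initial effective stress: σ'_0 = σ_v − u = 125.06 − 39.24 = 85.82 kPa.
Stress increase at mid-clay by the 2:1 spreading method:
Δσ = qBL/((B+z)(L+z)) = 124×3.7×3.7/((3.7+7.1)(3.7+7.1)) = 14.554 kPa
Final effective stress: σ'_f = σ'_0 + Δσ = 85.82 + 14.554 = 100.37 kPa.
Normally consolidated clay, so the full stress increment lies on the virgin compression line:
S_c = C_c·H/(1+e₀)·log₁₀(σ'_f/σ'_0) = 0.38×6.6/(1+1.28)×log₁₀(100.37/85.82)
    = 1.1 × 0.068015 = 0.07482 m

S_c ≈ 0.0748 m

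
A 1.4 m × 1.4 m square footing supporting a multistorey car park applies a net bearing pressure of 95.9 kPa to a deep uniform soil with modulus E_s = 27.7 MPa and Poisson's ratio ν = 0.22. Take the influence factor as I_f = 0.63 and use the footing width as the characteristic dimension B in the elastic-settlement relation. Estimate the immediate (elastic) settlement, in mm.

Immediate (elastic) settlement: S_e = q·B·(1−ν²)/E_s · I_f.
E_s = 27.7 MPa = 27700 kPa.
S_e = 95.9 × 1.4 × (1 − 0.22²) / 27700 × 0.63
    = 95.9 × 1.4 × 0.9516 / 27700 × 0.63
    = 0.002906 m = 2.906 mm

S_e ≈ 2.91 mm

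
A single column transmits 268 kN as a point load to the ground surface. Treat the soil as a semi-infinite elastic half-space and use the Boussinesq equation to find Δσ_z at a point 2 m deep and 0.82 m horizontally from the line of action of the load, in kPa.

Δσ_z ≈ 21.7 kPa

Boussinesq vertical stress below a point load on an elastic half-space:
Δσ_z = 3P/(2πz²) · [1 + (r/z)²]^(−5/2)
r/z = 0.82/2 = 0.41; [1+(r/z)²]^(−5/2) = 0.67811.
Δσ_z = 3×268/(2π×2²) × 0.67811 = 31.99 × 0.67811 = 21.69 kPa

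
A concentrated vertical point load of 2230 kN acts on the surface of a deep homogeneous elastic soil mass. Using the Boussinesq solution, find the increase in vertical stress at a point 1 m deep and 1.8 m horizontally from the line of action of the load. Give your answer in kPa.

Δσ_z ≈ 28.8 kPa

Boussinesq vertical stress below a point load on an elastic half-space:
Δσ_z = 3P/(2πz²) · [1 + (r/z)²]^(−5/2)
r/z = 1.8/1 = 1.8; [1+(r/z)²]^(−5/2) = 0.027014.
Δσ_z = 3×2230/(2π×1²) × 0.027014 = 1064.7 × 0.027014 = 28.76 kPa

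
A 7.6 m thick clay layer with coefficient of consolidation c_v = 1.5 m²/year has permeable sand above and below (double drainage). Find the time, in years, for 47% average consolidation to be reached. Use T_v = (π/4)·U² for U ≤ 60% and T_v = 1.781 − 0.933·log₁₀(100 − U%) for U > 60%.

t ≈ 1.67 years

Drainage path length: H_d = H/2 = 3.8 m (double drainage).
U ≤ 60%: T_v = (π/4)·U² = (π/4)×0.47² = 0.17349.
t = T_v·H_d²/c_v = 0.17349×3.8²/1.5 = 1.67 years.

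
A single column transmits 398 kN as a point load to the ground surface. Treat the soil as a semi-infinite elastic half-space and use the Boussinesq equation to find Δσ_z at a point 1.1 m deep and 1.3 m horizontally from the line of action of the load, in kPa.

Boussinesq vertical stress below a point load on an elastic half-space:
Δσ_z = 3P/(2πz²) · [1 + (r/z)²]^(−5/2)
r/z = 1.3/1.1 = 1.1818; [1+(r/z)²]^(−5/2) = 0.11245.
Δσ_z = 3×398/(2π×1.1²) × 0.11245 = 157.05 × 0.11245 = 17.66 kPa

Δσ_z ≈ 17.7 kPa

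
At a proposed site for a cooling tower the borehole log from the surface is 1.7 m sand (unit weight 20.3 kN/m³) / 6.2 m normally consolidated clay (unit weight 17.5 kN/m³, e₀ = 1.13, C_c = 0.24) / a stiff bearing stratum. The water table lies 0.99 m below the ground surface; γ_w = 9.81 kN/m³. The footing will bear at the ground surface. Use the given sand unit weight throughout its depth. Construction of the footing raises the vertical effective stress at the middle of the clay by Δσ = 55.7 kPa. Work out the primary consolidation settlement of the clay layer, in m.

Mid-depth of clay below the ground surface: z = 1.7 + 6.2/2 = 4.8 m.
Total vertical stress at mid-clay: σ_v = 20.3×1.7 + 17.5×3.1 = 88.76 kPa.
Pore pressure: u = 9.81×(4.8 − 0.99) = 37.376 kPa.
Initial effective stress: σ'_0 = σ_v − u = 88.76 − 37.376 = 51.384 kPa.
Final effective stress: σ'_f = σ'_0 + Δσ = 51.384 + 55.7 = 107.08 kPa.
Normally consolidated clay, so the full stress increment lies on the virgin compression line:
S_c = C_c·H/(1+e₀)·log₁₀(σ'_f/σ'_0) = 0.24×6.2/(1+1.13)×log₁₀(107.08/51.384)
    = 0.69859 × 0.31888 = 0.2228 m

S_c ≈ 0.223 m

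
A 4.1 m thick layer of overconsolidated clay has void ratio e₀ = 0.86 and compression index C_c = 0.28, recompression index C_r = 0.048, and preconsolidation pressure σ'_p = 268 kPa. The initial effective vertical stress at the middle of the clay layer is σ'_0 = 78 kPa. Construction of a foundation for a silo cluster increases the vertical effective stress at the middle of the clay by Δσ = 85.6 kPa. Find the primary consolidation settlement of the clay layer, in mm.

S_c ≈ 34 mm

Final effective stress: σ'_f = 78 + 85.6 = 163.6 kPa.
σ'_f = 163.6 ≤ σ'_p = 268 kPa, so the clay remains overconsolidated and only the recompression index applies:
S_c = C_r·H/(1+e₀)·log₁₀(σ'_f/σ'_0) = 0.048×4.1/1.86×log₁₀(163.6/78)
    = 0.10581 × 0.32169 = 0.03404 m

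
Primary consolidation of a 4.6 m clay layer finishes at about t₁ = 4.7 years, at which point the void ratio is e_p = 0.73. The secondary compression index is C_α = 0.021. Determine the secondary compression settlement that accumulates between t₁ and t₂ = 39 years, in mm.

S_s ≈ 51.3 mm

Secondary compression: S_s = C_α·H/(1+e_p)·log₁₀(t₂/t₁)
S_s = 0.021×4.6/(1+0.73)×log₁₀(39/4.7)
    = 0.05584 × 0.919 = 0.05131 m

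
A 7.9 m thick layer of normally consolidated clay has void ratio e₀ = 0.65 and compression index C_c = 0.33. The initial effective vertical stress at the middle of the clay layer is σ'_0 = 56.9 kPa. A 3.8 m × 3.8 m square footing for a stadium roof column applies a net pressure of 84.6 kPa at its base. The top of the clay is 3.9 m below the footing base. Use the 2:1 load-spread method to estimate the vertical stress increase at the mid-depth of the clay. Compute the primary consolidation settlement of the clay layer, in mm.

S_c ≈ 101 mm

Mid-depth of clay below the footing base: z = 3.9 + 7.9/2 = 7.85 m.
Stress increase at mid-clay by the 2:1 spreading method:
Δσ = qBL/((B+z)(L+z)) = 84.6×3.8×3.8/((3.8+7.85)(3.8+7.85)) = 9.0009 kPa
Final effective stress: σ'_f = σ'_0 + Δσ = 56.9 + 9.0009 = 65.901 kPa.
Normally consolidated clay, so the full stress increment lies on the virgin compression line:
S_c = C_c·H/(1+e₀)·log₁₀(σ'_f/σ'_0) = 0.33×7.9/(1+0.65)×log₁₀(65.901/56.9)
    = 1.58 × 0.06378 = 0.1008 m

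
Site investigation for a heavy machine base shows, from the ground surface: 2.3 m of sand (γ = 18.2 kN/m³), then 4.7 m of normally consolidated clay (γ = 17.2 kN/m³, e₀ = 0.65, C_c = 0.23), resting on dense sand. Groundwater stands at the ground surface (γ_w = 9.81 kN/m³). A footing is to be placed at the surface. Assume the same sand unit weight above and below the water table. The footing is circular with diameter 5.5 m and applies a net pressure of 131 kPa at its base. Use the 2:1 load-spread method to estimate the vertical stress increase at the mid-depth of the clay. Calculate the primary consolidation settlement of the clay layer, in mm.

Mid-depth of clay below the ground surface: z = 2.3 + 4.7/2 = 4.65 m.
Total vertical stress at mid-clay: σ_v = 18.2×2.3 + 17.2×2.35 = 82.28 kPa.
Pore pressure: u = 9.81×(4.65 − 0) = 45.617 kPa.
Initial effective stress: σ'_0 = σ_v − u = 82.28 − 45.617 = 36.663 kPa.
Stress increase at mid-clay by the 2:1 spreading method:
Δσ ≈ qD²/(D+z)² = 131×5.5²/(5.5+4.65)² = 38.465 kPa
Final effective stress: σ'_f = σ'_0 + Δσ = 36.663 + 38.465 = 75.128 kPa.
Normally consolidated clay, so the full stress increment lies on the virgin compression line:
S_c = C_c·H/(1+e₀)·log₁₀(σ'_f/σ'_0) = 0.23×4.7/(1+0.65)×log₁₀(75.128/36.663)
    = 0.65515 × 0.31157 = 0.2041 m

S_c ≈ 204 mm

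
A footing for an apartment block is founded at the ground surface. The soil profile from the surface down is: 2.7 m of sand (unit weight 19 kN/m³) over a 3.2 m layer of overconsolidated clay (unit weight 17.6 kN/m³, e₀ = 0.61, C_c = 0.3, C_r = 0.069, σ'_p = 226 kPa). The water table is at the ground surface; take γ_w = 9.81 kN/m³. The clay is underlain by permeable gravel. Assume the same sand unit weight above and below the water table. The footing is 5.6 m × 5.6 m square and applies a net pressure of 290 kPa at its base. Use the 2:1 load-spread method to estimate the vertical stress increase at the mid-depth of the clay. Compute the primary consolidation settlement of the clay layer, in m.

S_c ≈ 0.0744 m

Mid-depth of clay below the ground surface: z = 2.7 + 3.2/2 = 4.3 m.
Total vertical stress at mid-clay: σ_v = 19×2.7 + 17.6×1.6 = 79.46 kPa.
Pore pressure: u = 9.81×(4.3 − 0) = 42.183 kPa.
Initial effective stress: σ'_0 = σ_v − u = 79.46 − 42.183 = 37.277 kPa.
Stress increase at mid-clay by the 2:1 spreading method:
Δσ = qBL/((B+z)(L+z)) = 290×5.6×5.6/((5.6+4.3)(5.6+4.3)) = 92.791 kPa
Final effective stress: σ'_f = 37.277 + 92.791 = 130.07 kPa.
σ'_f = 130.07 ≤ σ'_p = 226 kPa, so the clay remains overconsolidated and only the recompression index applies:
S_c = C_r·H/(1+e₀)·log₁₀(σ'_f/σ'_0) = 0.069×3.2/1.61×log₁₀(130.07/37.277)
    = 0.13714 × 0.54274 = 0.07443 m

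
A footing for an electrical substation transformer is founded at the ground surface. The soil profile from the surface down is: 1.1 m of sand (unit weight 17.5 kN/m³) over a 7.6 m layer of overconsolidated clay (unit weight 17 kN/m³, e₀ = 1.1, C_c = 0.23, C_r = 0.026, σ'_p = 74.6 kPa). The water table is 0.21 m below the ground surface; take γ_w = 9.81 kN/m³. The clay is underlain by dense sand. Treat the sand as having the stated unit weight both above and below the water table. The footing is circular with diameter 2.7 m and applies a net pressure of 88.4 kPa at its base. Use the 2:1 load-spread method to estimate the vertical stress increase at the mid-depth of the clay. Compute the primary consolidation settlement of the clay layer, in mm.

S_c ≈ 10.6 mm

Mid-depth of clay below the ground surface: z = 1.1 + 7.6/2 = 4.9 m.
Total vertical stress at mid-clay: σ_v = 17.5×1.1 + 17×3.8 = 83.85 kPa.
Pore pressure: u = 9.81×(4.9 − 0.21) = 46.009 kPa.
Initial effective stress: σ'_0 = σ_v − u = 83.85 − 46.009 = 37.841 kPa.
Stress increase at mid-clay by the 2:1 spreading method:
Δσ ≈ qD²/(D+z)² = 88.4×2.7²/(2.7+4.9)² = 11.157 kPa
Final effective stress: σ'_f = 37.841 + 11.157 = 48.998 kPa.
σ'_f = 48.998 ≤ σ'_p = 74.6 kPa, so the clay remains overconsolidated and only the recompression index applies:
S_c = C_r·H/(1+e₀)·log₁₀(σ'_f/σ'_0) = 0.026×7.6/2.1×log₁₀(48.998/37.841)
    = 0.094094 × 0.11222 = 0.01056 m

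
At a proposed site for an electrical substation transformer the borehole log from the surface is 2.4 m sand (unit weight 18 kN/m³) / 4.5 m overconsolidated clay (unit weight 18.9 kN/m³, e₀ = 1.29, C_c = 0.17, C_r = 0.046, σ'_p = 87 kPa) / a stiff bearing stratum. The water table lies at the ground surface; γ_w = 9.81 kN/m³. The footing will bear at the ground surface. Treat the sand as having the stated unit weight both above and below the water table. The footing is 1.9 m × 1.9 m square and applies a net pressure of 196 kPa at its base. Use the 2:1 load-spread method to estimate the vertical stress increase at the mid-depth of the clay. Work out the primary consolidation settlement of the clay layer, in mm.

Mid-depth of clay below the ground surface: z = 2.4 + 4.5/2 = 4.65 m.
Total vertical stress at mid-clay: σ_v = 18×2.4 + 18.9×2.25 = 85.725 kPa.
Pore pressure: u = 9.81×(4.65 − 0) = 45.617 kPa.
Initial effective stress: σ'_0 = σ_v − u = 85.725 − 45.617 = 40.108 kPa.
Stress increase at mid-clay by the 2:1 spreading method:
Δσ = qBL/((B+z)(L+z)) = 196×1.9×1.9/((1.9+4.65)(1.9+4.65)) = 16.492 kPa
Final effective stress: σ'_f = 40.108 + 16.492 = 56.6 kPa.
σ'_f = 56.6 ≤ σ'_p = 87 kPa, so the clay remains overconsolidated and only the recompression index applies:
S_c = C_r·H/(1+e₀)·log₁₀(σ'_f/σ'_0) = 0.046×4.5/2.29×log₁₀(56.6/40.108)
    = 0.090395 × 0.14959 = 0.01352 m

S_c ≈ 13.5 mm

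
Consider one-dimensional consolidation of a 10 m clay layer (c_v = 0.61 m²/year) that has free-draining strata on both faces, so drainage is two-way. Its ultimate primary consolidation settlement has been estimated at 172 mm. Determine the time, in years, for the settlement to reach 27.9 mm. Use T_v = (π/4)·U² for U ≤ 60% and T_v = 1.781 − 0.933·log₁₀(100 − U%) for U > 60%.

Drainage path length: H_d = H/2 = 5 m (double drainage).
U = S(t)/S_ult = 27.9/172 = 0.1622.
U ≤ 60%: T_v = (π/4)·U² = (π/4)×0.16221² = 0.020665.
t = T_v·H_d²/c_v = 0.020665×5²/0.61 = 0.8469 years.

t ≈ 0.847 years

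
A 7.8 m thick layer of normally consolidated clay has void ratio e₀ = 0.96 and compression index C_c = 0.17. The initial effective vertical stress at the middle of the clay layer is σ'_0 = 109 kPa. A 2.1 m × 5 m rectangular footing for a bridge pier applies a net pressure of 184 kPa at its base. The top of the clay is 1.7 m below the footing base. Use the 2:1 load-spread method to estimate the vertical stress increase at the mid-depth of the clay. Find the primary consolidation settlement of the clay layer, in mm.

S_c ≈ 57.7 mm

Mid-depth of clay below the footing base: z = 1.7 + 7.8/2 = 5.6 m.
Stress increase at mid-clay by the 2:1 spreading method:
Δσ = qBL/((B+z)(L+z)) = 184×2.1×5/((2.1+5.6)(5+5.6)) = 23.671 kPa
Final effective stress: σ'_f = σ'_0 + Δσ = 109 + 23.671 = 132.67 kPa.
Normally consolidated clay, so the full stress increment lies on the virgin compression line:
S_c = C_c·H/(1+e₀)·log₁₀(σ'_f/σ'_0) = 0.17×7.8/(1+0.96)×log₁₀(132.67/109)
    = 0.67653 × 0.085346 = 0.05774 m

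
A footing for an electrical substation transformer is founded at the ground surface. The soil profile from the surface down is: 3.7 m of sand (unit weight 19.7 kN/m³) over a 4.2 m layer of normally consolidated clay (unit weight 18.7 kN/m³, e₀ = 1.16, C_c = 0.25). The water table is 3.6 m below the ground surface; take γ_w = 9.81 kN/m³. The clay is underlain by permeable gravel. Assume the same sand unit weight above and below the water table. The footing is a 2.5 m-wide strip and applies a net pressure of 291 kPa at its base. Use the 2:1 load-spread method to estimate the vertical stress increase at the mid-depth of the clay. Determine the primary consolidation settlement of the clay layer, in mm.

Mid-depth of clay below the ground surface: z = 3.7 + 4.2/2 = 5.8 m.
Total vertical stress at mid-clay: σ_v = 19.7×3.7 + 18.7×2.1 = 112.16 kPa.
Pore pressure: u = 9.81×(5.8 − 3.6) = 21.582 kPa.
Initial effective stress: σ'_0 = σ_v − u = 112.16 − 21.582 = 90.578 kPa.
Stress increase at mid-clay by the 2:1 spreading method:
Δσ = qB/(B+z) = 291×2.5/(2.5+5.8) = 87.651 kPa
Final effective stress: σ'_f = σ'_0 + Δσ = 90.578 + 87.651 = 178.23 kPa.
Normally consolidated clay, so the full stress increment lies on the virgin compression line:
S_c = C_c·H/(1+e₀)·log₁₀(σ'_f/σ'_0) = 0.25×4.2/(1+1.16)×log₁₀(178.23/90.578)
    = 0.48611 × 0.29396 = 0.1429 m

S_c ≈ 143 mm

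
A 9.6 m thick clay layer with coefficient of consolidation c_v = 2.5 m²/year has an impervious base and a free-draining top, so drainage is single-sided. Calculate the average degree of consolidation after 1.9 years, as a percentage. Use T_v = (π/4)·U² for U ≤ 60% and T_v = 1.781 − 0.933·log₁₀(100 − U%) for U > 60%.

Drainage path length: H_d = H = 9.6 m (single drainage).
T_v = c_v·t/H_d² = 2.5×1.9/9.6² = 0.051541.
T_v = 0.051541 corresponds to the U ≤ 60% branch:
U = √(4T_v/π) = 0.2562

U ≈ 25.6 %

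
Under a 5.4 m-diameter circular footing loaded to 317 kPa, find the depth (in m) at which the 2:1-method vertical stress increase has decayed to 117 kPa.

2:1 spreading — at depth z the loaded area has grown by z in each plan dimension:
qD²/(D+z)² = Δσ_z ⇒ z = D(√(q/Δσ_z) − 1) = 5.4×(√(317/117) − 1) = 3.489 m

z ≈ 3.49 m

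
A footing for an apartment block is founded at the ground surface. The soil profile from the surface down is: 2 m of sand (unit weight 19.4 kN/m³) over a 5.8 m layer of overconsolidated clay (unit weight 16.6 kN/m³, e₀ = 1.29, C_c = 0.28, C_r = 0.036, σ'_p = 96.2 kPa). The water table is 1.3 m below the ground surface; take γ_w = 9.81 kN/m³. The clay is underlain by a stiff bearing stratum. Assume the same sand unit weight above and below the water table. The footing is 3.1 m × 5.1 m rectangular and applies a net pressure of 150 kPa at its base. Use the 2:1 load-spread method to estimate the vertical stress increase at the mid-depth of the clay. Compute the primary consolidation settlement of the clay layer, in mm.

S_c ≈ 18 mm

Mid-depth of clay below the ground surface: z = 2 + 5.8/2 = 4.9 m.
Total vertical stress at mid-clay: σ_v = 19.4×2 + 16.6×2.9 = 86.94 kPa.
Pore pressure: u = 9.81×(4.9 − 1.3) = 35.316 kPa.
Initial effective stress: σ'_0 = σ_v − u = 86.94 − 35.316 = 51.624 kPa.
Stress increase at mid-clay by the 2:1 spreading method:
Δσ = qBL/((B+z)(L+z)) = 150×3.1×5.1/((3.1+4.9)(5.1+4.9)) = 29.644 kPa
Final effective stress: σ'_f = 51.624 + 29.644 = 81.268 kPa.
σ'_f = 81.268 ≤ σ'_p = 96.2 kPa, so the clay remains overconsolidated and only the recompression index applies:
S_c = C_r·H/(1+e₀)·log₁₀(σ'_f/σ'_0) = 0.036×5.8/2.29×log₁₀(81.268/51.624)
    = 0.091181 × 0.19707 = 0.01797 m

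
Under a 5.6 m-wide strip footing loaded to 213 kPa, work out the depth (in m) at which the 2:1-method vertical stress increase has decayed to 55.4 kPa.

z ≈ 15.9 m

2:1 spreading — at depth z the loaded area has grown by z in each plan dimension:
qB/(B+z) = Δσ_z ⇒ z = qB/Δσ_z − B = 213×5.6/55.4 − 5.6 = 15.93 m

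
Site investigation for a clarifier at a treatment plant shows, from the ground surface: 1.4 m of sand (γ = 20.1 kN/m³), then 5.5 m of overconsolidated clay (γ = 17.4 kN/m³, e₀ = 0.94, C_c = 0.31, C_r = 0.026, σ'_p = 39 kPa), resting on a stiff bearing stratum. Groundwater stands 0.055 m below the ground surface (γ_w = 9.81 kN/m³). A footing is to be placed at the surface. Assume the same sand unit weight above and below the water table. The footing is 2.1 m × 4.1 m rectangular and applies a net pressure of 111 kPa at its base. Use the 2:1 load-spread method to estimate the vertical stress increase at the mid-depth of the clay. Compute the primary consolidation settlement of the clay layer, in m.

S_c ≈ 0.129 m

Mid-depth of clay below the ground surface: z = 1.4 + 5.5/2 = 4.15 m.
Total vertical stress at mid-clay: σ_v = 20.1×1.4 + 17.4×2.75 = 75.99 kPa.
Pore pressure: u = 9.81×(4.15 − 0.055) = 40.172 kPa.
Initial effective stress: σ'_0 = σ_v − u = 75.99 − 40.172 = 35.818 kPa.
Stress increase at mid-clay by the 2:1 spreading method:
Δσ = qBL/((B+z)(L+z)) = 111×2.1×4.1/((2.1+4.15)(4.1+4.15)) = 18.535 kPa
Final effective stress: σ'_f = 35.818 + 18.535 = 54.353 kPa.
σ'_f = 54.353 > σ'_p = 39 kPa, so the stress path crosses the preconsolidation pressure — recompression up to σ'_p, then virgin compression beyond:
S_c = H/(1+e₀)·[C_r·log₁₀(σ'_p/σ'_0) + C_c·log₁₀(σ'_f/σ'_p)]
    = 5.5/1.94 × [0.026×log₁₀(39/35.818) + 0.31×log₁₀(54.353/39)]
    = 2.8351 × [0.00096105 + 0.044689] = 0.1294 m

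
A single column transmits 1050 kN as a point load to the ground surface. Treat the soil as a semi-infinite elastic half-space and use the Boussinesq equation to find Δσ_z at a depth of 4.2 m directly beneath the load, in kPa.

Boussinesq vertical stress below a point load on an elastic half-space:
Δσ_z = 3P/(2πz²) · [1 + (r/z)²]^(−5/2)
r/z = 0/4.2 = 0; [1+(r/z)²]^(−5/2) = 1.
Δσ_z = 3×1050/(2π×4.2²) × 1 = 28.421 × 1 = 28.42 kPa

Δσ_z ≈ 28.4 kPa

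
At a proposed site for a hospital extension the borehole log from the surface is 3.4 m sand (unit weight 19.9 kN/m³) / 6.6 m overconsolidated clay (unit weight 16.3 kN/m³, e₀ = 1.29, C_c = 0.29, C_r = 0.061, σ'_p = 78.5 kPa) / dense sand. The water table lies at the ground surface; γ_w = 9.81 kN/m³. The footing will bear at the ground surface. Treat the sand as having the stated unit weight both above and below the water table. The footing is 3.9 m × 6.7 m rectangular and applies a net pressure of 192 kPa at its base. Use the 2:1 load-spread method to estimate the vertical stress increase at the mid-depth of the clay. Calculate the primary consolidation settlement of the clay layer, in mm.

Mid-depth of clay below the ground surface: z = 3.4 + 6.6/2 = 6.7 m.
Total vertical stress at mid-clay: σ_v = 19.9×3.4 + 16.3×3.3 = 121.45 kPa.
Pore pressure: u = 9.81×(6.7 − 0) = 65.727 kPa.
Initial effective stress: σ'_0 = σ_v − u = 121.45 − 65.727 = 55.723 kPa.
Stress increase at mid-clay by the 2:1 spreading method:
Δσ = qBL/((B+z)(L+z)) = 192×3.9×6.7/((3.9+6.7)(6.7+6.7)) = 35.321 kPa
Final effective stress: σ'_f = 55.723 + 35.321 = 91.044 kPa.
σ'_f = 91.044 > σ'_p = 78.5 kPa, so the stress path crosses the preconsolidation pressure — recompression up to σ'_p, then virgin compression beyond:
S_c = H/(1+e₀)·[C_r·log₁₀(σ'_p/σ'_0) + C_c·log₁₀(σ'_f/σ'_p)]
    = 6.6/2.29 × [0.061×log₁₀(78.5/55.723) + 0.29×log₁₀(91.044/78.5)]
    = 2.8821 × [0.0090789 + 0.018671] = 0.07998 m

S_c ≈ 80 mm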